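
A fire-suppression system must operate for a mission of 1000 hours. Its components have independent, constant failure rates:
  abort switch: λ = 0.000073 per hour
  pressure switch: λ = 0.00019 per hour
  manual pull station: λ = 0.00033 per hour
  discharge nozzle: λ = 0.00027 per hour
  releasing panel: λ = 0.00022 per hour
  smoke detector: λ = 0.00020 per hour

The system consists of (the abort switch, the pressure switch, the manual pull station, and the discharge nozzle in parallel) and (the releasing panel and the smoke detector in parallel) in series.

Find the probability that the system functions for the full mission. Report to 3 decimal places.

R(abort switch) = exp(−0.000073 × 1000) = 0.92960
R(pressure switch) = exp(−0.00019 × 1000) = 0.82696
R(manual pull station) = exp(−0.00033 × 1000) = 0.71892
R(discharge nozzle) = exp(−0.00027 × 1000) = 0.76338
R(releasing panel) = exp(−0.00022 × 1000) = 0.80252
R(smoke detector) = exp(−0.00020 × 1000) = 0.81873
Parallel (abort switch, pressure switch, manual pull station, and discharge nozzle): 1 − (1 − 0.92960)(1 − 0.82696)(1 − 0.71892)(1 − 0.76338) = 0.99919
Parallel (releasing panel and smoke detector): 1 − (1 − 0.80252)(1 − 0.81873) = 0.96420
Series ([0.99919] and [0.96420]): 0.99919 × 0.96420 = 0.963

0.963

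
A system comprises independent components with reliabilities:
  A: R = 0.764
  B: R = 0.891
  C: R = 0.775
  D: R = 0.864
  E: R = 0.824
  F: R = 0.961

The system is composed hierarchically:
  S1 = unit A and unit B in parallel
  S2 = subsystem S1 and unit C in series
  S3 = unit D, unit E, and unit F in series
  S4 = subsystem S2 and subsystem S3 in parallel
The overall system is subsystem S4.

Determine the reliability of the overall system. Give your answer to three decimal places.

Parallel (A and B): 1 − (1 − 0.76400)(1 − 0.89100) = 0.97428
Series ([0.97428] and C): 0.97428 × 0.77500 = 0.75507
Series (D, E, and F): 0.86400 × 0.82400 × 0.96100 = 0.68417
Parallel ([0.75507] and [0.68417]): 1 − (1 − 0.75507)(1 − 0.68417) = 0.923

0.923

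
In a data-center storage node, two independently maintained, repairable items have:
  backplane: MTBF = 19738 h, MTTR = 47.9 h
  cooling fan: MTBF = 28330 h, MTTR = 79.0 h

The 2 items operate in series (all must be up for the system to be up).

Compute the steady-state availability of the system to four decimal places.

A(backplane) = MTBF/(MTBF+MTTR) = 19738/(19738+47.9) = 0.997579
A(cooling fan) = MTBF/(MTBF+MTTR) = 28330/(28330+79.0) = 0.997219
Series availability: 0.997579 × 0.997219 = 0.9948

0.9948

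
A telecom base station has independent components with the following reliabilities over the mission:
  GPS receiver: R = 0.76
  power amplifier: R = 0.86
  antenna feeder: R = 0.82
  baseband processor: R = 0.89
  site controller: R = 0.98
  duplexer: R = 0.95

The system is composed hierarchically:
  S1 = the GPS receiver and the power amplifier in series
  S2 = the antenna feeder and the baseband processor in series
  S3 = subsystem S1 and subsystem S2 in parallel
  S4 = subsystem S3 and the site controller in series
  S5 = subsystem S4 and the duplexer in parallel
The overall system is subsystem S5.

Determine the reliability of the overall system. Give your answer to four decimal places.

0.9944

Series (GPS receiver and power amplifier): 0.760000 × 0.860000 = 0.653600
Series (antenna feeder and baseband processor): 0.820000 × 0.890000 = 0.729800
Parallel ([0.653600] and [0.729800]): 1 − (1 − 0.653600)(1 − 0.729800) = 0.906403
Series ([0.906403] and site controller): 0.906403 × 0.980000 = 0.888275
Parallel ([0.888275] and duplexer): 1 − (1 − 0.888275)(1 − 0.950000) = 0.9944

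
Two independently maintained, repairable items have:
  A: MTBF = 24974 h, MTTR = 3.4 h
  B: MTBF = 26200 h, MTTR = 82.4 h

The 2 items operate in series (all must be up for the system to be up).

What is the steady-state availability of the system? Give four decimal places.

A(A) = MTBF/(MTBF+MTTR) = 24974/(24974+3.4) = 0.999864
A(B) = MTBF/(MTBF+MTTR) = 26200/(26200+82.4) = 0.996865
Series availability: 0.999864 × 0.996865 = 0.9967

0.9967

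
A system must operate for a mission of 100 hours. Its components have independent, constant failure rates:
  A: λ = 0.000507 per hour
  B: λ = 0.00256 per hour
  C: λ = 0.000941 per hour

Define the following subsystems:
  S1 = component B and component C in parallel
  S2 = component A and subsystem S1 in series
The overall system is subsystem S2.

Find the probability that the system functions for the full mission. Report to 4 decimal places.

R(A) = exp(−0.000507 × 100) = 0.950564
R(B) = exp(−0.00256 × 100) = 0.774142
R(C) = exp(−0.000941 × 100) = 0.910192
Parallel (B and C): 1 − (1 − 0.774142)(1 − 0.910192) = 0.979716
Series (A and [0.979716]): 0.950564 × 0.979716 = 0.9313

0.9313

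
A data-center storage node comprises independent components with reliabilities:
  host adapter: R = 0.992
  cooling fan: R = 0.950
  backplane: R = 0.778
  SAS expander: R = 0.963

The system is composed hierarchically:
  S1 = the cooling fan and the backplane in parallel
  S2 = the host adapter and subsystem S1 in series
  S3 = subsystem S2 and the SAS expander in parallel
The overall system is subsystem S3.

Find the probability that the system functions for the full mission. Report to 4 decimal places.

0.9993

Parallel (cooling fan and backplane): 1 − (1 − 0.950000)(1 − 0.778000) = 0.988900
Series (host adapter and [0.988900]): 0.992000 × 0.988900 = 0.980989
Parallel ([0.980989] and SAS expander): 1 − (1 − 0.980989)(1 − 0.963000) = 0.9993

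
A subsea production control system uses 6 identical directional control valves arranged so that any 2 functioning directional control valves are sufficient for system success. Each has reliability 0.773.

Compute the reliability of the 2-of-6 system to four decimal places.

0.9971

R = Σ_{i=2}^{6} C(6,i) p^i (1−p)^{6−i} with p = 0.773
C(6,2)·0.773^2·0.227^4 = 0.023799
C(6,3)·0.773^3·0.227^3 = 0.108055
C(6,4)·0.773^4·0.227^2 = 0.275969
C(6,5)·0.773^5·0.227^1 = 0.375902
C(6,6)·0.773^6·0.227^0 = 0.213342
Sum = 0.9971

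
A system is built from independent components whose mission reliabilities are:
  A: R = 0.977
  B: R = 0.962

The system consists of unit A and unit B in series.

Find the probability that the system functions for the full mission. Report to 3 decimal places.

0.940

Series (A and B): 0.97700 × 0.96200 = 0.940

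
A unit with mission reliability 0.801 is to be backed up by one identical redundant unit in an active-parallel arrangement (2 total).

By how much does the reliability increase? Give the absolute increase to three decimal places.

R_before = 0.801
R_after = 1 − (1 − 0.801)^2 = 0.960
ΔR = 0.960 − 0.801 = 0.159

0.159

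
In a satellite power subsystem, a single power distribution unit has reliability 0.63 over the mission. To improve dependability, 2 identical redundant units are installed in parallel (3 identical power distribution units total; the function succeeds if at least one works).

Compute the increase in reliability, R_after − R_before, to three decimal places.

0.319

R_before = 0.63
R_after = 1 − (1 − 0.63)^3 = 0.949
ΔR = 0.949 − 0.63 = 0.319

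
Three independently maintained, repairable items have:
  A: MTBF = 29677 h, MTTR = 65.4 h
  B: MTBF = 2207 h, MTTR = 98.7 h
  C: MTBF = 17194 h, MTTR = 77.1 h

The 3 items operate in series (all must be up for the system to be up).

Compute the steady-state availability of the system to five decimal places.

0.95082

A(A) = MTBF/(MTBF+MTTR) = 29677/(29677+65.4) = 0.997801
A(B) = MTBF/(MTBF+MTTR) = 2207/(2207+98.7) = 0.957193
A(C) = MTBF/(MTBF+MTTR) = 17194/(17194+77.1) = 0.995536
Series availability: 0.997801 × 0.957193 × 0.995536 = 0.95082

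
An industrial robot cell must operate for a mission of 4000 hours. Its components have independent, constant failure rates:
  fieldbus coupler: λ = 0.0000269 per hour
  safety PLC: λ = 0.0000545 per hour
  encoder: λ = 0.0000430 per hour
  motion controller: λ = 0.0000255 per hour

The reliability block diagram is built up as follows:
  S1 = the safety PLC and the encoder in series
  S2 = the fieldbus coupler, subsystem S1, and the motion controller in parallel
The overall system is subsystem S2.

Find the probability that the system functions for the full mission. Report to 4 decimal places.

R(fieldbus coupler) = exp(−0.0000269 × 4000) = 0.897987
R(safety PLC) = exp(−0.0000545 × 4000) = 0.804125
R(encoder) = exp(−0.0000430 × 4000) = 0.841979
R(motion controller) = exp(−0.0000255 × 4000) = 0.903030
Series (safety PLC and encoder): 0.804125 × 0.841979 = 0.677056
Parallel (fieldbus coupler, [0.677056], and motion controller): 1 − (1 − 0.897987)(1 − 0.677056)(1 − 0.903030) = 0.9968

0.9968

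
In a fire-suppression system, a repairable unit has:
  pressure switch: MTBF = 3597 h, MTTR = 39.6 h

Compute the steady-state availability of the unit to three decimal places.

0.989

A(pressure switch) = MTBF/(MTBF+MTTR) = 3597/(3597+39.6) = 0.989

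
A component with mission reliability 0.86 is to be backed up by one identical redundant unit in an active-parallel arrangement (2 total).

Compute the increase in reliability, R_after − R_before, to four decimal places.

0.1204

R_before = 0.86
R_after = 1 − (1 − 0.86)^2 = 0.9804
ΔR = 0.9804 − 0.86 = 0.1204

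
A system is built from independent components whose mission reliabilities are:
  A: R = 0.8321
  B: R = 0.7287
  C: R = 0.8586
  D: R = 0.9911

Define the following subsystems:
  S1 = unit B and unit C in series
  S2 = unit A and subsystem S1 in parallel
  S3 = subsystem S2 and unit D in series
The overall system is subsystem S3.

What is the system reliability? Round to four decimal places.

0.9288

Series (B and C): 0.728700 × 0.858600 = 0.625662
Parallel (A and [0.625662]): 1 − (1 − 0.832100)(1 − 0.625662) = 0.937149
Series ([0.937149] and D): 0.937149 × 0.991100 = 0.9288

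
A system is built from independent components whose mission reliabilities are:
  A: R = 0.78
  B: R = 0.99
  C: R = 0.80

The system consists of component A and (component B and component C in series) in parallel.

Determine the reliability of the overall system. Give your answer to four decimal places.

0.9542

Series (B and C): 0.990000 × 0.800000 = 0.792000
Parallel (A and [0.792000]): 1 − (1 − 0.780000)(1 − 0.792000) = 0.9542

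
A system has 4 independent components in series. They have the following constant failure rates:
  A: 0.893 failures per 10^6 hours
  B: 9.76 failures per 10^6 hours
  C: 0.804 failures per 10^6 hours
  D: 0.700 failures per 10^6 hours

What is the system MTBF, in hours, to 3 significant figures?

Series of exponential components: λ_sys = Σ λ_i
λ_sys = 0.000000893 + 0.00000976 + 0.000000804 + 0.000000700 = 1.2157e-05 /h
MTBF = 1 / λ_sys = 82300 h

82300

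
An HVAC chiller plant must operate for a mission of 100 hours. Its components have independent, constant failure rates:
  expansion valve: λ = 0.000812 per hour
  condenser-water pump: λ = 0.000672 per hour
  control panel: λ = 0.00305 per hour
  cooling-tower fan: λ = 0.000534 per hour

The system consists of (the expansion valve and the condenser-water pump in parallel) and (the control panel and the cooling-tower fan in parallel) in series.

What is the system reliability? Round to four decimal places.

R(expansion valve) = exp(−0.000812 × 100) = 0.922009
R(condenser-water pump) = exp(−0.000672 × 100) = 0.935008
R(control panel) = exp(−0.00305 × 100) = 0.737123
R(cooling-tower fan) = exp(−0.000534 × 100) = 0.948001
Parallel (expansion valve and condenser-water pump): 1 − (1 − 0.922009)(1 − 0.935008) = 0.994931
Parallel (control panel and cooling-tower fan): 1 − (1 − 0.737123)(1 − 0.948001) = 0.986331
Series ([0.994931] and [0.986331]): 0.994931 × 0.986331 = 0.9813

0.9813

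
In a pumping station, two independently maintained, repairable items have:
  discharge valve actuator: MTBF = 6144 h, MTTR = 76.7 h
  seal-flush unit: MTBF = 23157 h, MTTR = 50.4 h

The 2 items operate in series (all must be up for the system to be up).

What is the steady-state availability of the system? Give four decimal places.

A(discharge valve actuator) = MTBF/(MTBF+MTTR) = 6144/(6144+76.7) = 0.987670
A(seal-flush unit) = MTBF/(MTBF+MTTR) = 23157/(23157+50.4) = 0.997828
Series availability: 0.987670 × 0.997828 = 0.9855

0.9855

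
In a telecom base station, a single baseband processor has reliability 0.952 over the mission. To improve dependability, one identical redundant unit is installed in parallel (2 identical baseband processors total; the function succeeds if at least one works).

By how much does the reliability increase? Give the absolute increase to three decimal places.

R_before = 0.952
R_after = 1 − (1 − 0.952)^2 = 0.998
ΔR = 0.998 − 0.952 = 0.046

0.046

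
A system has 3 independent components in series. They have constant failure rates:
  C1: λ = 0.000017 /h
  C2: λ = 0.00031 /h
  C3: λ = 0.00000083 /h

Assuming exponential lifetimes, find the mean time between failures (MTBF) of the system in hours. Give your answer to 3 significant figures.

Series of exponential components: λ_sys = Σ λ_i
λ_sys = 0.000017 + 0.00031 + 0.00000083 = 3.2783e-04 /h
MTBF = 1 / λ_sys = 3050 h

3050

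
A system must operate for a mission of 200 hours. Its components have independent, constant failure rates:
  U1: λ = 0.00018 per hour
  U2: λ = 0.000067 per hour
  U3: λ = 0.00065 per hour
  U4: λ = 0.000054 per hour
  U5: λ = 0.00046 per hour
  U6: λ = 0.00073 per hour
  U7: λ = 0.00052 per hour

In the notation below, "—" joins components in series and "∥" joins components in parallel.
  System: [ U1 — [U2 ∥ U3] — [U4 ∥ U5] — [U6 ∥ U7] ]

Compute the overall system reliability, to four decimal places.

0.9493

R(U1) = exp(−0.00018 × 200) = 0.964640
R(U2) = exp(−0.000067 × 200) = 0.986689
R(U3) = exp(−0.00065 × 200) = 0.878095
R(U4) = exp(−0.000054 × 200) = 0.989258
R(U5) = exp(−0.00046 × 200) = 0.912105
R(U6) = exp(−0.00073 × 200) = 0.864158
R(U7) = exp(−0.00052 × 200) = 0.901225
Parallel (U2 and U3): 1 − (1 − 0.986689)(1 − 0.878095) = 0.998377
Parallel (U4 and U5): 1 − (1 − 0.989258)(1 − 0.912105) = 0.999056
Parallel (U6 and U7): 1 − (1 − 0.864158)(1 − 0.901225) = 0.986582
Series (U1, [0.998377], [0.999056], and [0.986582]): 0.964640 × 0.998377 × 0.999056 × 0.986582 = 0.9493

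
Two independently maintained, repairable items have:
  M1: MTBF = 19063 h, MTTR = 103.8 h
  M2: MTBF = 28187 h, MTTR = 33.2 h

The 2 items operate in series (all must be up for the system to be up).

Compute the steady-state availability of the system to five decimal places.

0.99341

A(M1) = MTBF/(MTBF+MTTR) = 19063/(19063+103.8) = 0.994584
A(M2) = MTBF/(MTBF+MTTR) = 28187/(28187+33.2) = 0.998824
Series availability: 0.994584 × 0.998824 = 0.99341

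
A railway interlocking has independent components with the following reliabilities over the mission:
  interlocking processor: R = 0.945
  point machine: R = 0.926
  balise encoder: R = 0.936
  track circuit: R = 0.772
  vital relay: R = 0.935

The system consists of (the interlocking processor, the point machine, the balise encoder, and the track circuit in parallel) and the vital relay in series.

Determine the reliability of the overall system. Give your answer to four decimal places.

Parallel (interlocking processor, point machine, balise encoder, and track circuit): 1 − (1 − 0.945000)(1 − 0.926000)(1 − 0.936000)(1 − 0.772000) = 0.999941
Series ([0.999941] and vital relay): 0.999941 × 0.935000 = 0.9349

0.9349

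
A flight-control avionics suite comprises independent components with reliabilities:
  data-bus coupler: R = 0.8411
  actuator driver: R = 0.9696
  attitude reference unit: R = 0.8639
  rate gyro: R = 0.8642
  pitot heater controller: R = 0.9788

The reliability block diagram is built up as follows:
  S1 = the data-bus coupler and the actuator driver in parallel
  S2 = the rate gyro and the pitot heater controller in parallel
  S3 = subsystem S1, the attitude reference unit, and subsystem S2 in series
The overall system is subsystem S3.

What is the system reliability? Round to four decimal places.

Parallel (data-bus coupler and actuator driver): 1 − (1 − 0.841100)(1 − 0.969600) = 0.995169
Parallel (rate gyro and pitot heater controller): 1 − (1 − 0.864200)(1 − 0.978800) = 0.997121
Series ([0.995169], attitude reference unit, and [0.997121]): 0.995169 × 0.863900 × 0.997121 = 0.8573

0.8573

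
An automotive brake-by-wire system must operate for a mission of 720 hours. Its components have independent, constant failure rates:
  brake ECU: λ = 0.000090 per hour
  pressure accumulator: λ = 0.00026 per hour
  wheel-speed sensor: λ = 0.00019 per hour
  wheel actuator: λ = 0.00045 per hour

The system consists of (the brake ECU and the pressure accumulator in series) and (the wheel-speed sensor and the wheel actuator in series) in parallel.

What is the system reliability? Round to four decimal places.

R(brake ECU) = exp(−0.000090 × 720) = 0.937255
R(pressure accumulator) = exp(−0.00026 × 720) = 0.829278
R(wheel-speed sensor) = exp(−0.00019 × 720) = 0.872145
R(wheel actuator) = exp(−0.00045 × 720) = 0.723250
Series (brake ECU and pressure accumulator): 0.937255 × 0.829278 = 0.777245
Series (wheel-speed sensor and wheel actuator): 0.872145 × 0.723250 = 0.630779
Parallel ([0.777245] and [0.630779]): 1 − (1 − 0.777245)(1 − 0.630779) = 0.9178

0.9178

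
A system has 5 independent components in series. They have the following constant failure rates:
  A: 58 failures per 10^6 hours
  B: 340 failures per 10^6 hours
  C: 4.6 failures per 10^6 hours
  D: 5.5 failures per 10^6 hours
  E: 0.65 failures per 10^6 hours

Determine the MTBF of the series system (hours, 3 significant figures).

Series of exponential components: λ_sys = Σ λ_i
λ_sys = 0.000058 + 0.00034 + 0.0000046 + 0.0000055 + 0.00000065 = 4.0875e-04 /h
MTBF = 1 / λ_sys = 2450 h

2450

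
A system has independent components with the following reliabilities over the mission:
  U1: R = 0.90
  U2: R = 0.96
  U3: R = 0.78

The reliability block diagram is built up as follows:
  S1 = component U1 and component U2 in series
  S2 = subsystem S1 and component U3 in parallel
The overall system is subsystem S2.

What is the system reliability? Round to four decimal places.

Series (U1 and U2): 0.900000 × 0.960000 = 0.864000
Parallel ([0.864000] and U3): 1 − (1 − 0.864000)(1 − 0.780000) = 0.9701

0.9701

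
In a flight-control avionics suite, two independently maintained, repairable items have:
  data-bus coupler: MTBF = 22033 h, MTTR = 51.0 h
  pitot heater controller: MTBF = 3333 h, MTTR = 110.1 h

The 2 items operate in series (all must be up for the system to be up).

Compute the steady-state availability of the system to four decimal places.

A(data-bus coupler) = MTBF/(MTBF+MTTR) = 22033/(22033+51.0) = 0.997691
A(pitot heater controller) = MTBF/(MTBF+MTTR) = 3333/(3333+110.1) = 0.968023
Series availability: 0.997691 × 0.968023 = 0.9658

0.9658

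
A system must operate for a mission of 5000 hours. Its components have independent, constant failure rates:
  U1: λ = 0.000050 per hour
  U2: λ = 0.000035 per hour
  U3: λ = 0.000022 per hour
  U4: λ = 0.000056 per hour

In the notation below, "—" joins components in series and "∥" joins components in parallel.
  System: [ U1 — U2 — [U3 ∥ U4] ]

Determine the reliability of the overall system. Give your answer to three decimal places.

R(U1) = exp(−0.000050 × 5000) = 0.77880
R(U2) = exp(−0.000035 × 5000) = 0.83946
R(U3) = exp(−0.000022 × 5000) = 0.89583
R(U4) = exp(−0.000056 × 5000) = 0.75578
Parallel (U3 and U4): 1 − (1 − 0.89583)(1 − 0.75578) = 0.97456
Series (U1, U2, and [0.97456]): 0.77880 × 0.83946 × 0.97456 = 0.637

0.637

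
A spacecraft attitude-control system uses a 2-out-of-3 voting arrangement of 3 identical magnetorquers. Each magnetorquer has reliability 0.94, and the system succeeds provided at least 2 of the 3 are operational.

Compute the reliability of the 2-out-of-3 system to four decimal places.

R = Σ_{i=2}^{3} C(3,i) p^i (1−p)^{3−i} with p = 0.94
C(3,2)·0.94^2·0.06^1 = 0.159048
C(3,3)·0.94^3·0.06^0 = 0.830584
Sum = 0.9896

0.9896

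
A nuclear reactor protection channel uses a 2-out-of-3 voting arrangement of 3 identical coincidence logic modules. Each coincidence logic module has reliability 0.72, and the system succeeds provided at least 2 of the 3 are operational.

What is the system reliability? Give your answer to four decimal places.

0.8087

R = Σ_{i=2}^{3} C(3,i) p^i (1−p)^{3−i} with p = 0.72
C(3,2)·0.72^2·0.28^1 = 0.435456
C(3,3)·0.72^3·0.28^0 = 0.373248
Sum = 0.8087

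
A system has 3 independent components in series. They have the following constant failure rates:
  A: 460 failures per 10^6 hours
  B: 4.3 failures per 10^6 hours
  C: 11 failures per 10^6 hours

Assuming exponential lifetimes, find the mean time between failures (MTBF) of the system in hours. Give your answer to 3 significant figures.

2100

Series of exponential components: λ_sys = Σ λ_i
λ_sys = 0.00046 + 0.0000043 + 0.000011 = 4.7530e-04 /h
MTBF = 1 / λ_sys = 2100 h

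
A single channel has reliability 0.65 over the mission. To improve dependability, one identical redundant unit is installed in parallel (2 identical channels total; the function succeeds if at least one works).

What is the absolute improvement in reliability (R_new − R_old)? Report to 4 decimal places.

R_before = 0.65
R_after = 1 − (1 − 0.65)^2 = 0.8775
ΔR = 0.8775 − 0.65 = 0.2275

0.2275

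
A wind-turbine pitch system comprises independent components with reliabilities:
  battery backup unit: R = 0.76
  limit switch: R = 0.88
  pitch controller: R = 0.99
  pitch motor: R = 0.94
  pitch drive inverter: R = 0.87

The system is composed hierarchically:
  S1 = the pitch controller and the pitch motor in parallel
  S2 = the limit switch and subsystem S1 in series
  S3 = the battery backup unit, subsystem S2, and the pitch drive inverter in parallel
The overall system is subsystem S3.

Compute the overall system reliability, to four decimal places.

Parallel (pitch controller and pitch motor): 1 − (1 − 0.990000)(1 − 0.940000) = 0.999400
Series (limit switch and [0.999400]): 0.880000 × 0.999400 = 0.879472
Parallel (battery backup unit, [0.879472], and pitch drive inverter): 1 − (1 − 0.760000)(1 − 0.879472)(1 − 0.870000) = 0.9962

0.9962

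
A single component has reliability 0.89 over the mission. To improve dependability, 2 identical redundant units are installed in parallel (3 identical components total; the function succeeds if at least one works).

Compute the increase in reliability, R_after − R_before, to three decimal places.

0.109

R_before = 0.89
R_after = 1 − (1 − 0.89)^3 = 0.999
ΔR = 0.999 − 0.89 = 0.109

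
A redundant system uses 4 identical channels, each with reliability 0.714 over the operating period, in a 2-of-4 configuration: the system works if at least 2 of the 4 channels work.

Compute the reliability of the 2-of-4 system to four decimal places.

0.9265

R = Σ_{i=2}^{4} C(4,i) p^i (1−p)^{4−i} with p = 0.714
C(4,2)·0.714^2·0.286^2 = 0.250196
C(4,3)·0.714^3·0.286^1 = 0.416410
C(4,4)·0.714^4·0.286^0 = 0.259892
Sum = 0.9265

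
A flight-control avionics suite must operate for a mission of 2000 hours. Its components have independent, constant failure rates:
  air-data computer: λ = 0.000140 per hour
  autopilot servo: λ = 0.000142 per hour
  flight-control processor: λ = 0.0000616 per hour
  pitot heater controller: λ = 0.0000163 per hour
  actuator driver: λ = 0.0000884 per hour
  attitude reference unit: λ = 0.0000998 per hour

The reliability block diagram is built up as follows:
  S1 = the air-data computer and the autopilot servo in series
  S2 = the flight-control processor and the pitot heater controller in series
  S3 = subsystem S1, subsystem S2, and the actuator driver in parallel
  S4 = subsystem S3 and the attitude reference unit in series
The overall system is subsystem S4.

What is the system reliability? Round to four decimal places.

0.8108

R(air-data computer) = exp(−0.000140 × 2000) = 0.755784
R(autopilot servo) = exp(−0.000142 × 2000) = 0.752767
R(flight-control processor) = exp(−0.0000616 × 2000) = 0.884087
R(pitot heater controller) = exp(−0.0000163 × 2000) = 0.967926
R(actuator driver) = exp(−0.0000884 × 2000) = 0.837947
R(attitude reference unit) = exp(−0.0000998 × 2000) = 0.819058
Series (air-data computer and autopilot servo): 0.755784 × 0.752767 = 0.568929
Series (flight-control processor and pitot heater controller): 0.884087 × 0.967926 = 0.855731
Parallel ([0.568929], [0.855731], and actuator driver): 1 − (1 − 0.568929)(1 − 0.855731)(1 − 0.837947) = 0.989922
Series ([0.989922] and attitude reference unit): 0.989922 × 0.819058 = 0.8108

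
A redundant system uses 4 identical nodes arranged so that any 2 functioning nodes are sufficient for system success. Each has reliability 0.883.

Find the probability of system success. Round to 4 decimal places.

R = Σ_{i=2}^{4} C(4,i) p^i (1−p)^{4−i} with p = 0.883
C(4,2)·0.883^2·0.117^2 = 0.064039
C(4,3)·0.883^3·0.117^1 = 0.322202
C(4,4)·0.883^4·0.117^0 = 0.607915
Sum = 0.9942

0.9942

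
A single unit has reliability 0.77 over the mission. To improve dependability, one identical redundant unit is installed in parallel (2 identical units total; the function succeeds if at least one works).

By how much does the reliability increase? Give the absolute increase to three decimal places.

R_before = 0.77
R_after = 1 − (1 − 0.77)^2 = 0.947
ΔR = 0.947 − 0.77 = 0.177

0.177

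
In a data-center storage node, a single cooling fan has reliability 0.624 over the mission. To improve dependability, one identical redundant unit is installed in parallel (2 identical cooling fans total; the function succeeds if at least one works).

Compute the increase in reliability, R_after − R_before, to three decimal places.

0.235

R_before = 0.624
R_after = 1 − (1 − 0.624)^2 = 0.859
ΔR = 0.859 − 0.624 = 0.235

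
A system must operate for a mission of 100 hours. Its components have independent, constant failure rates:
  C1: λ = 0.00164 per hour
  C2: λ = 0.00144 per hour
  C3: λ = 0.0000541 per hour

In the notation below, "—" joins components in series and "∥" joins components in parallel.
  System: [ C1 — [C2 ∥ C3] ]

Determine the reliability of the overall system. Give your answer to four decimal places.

0.8481

R(C1) = exp(−0.00164 × 100) = 0.848742
R(C2) = exp(−0.00144 × 100) = 0.865888
R(C3) = exp(−0.0000541 × 100) = 0.994605
Parallel (C2 and C3): 1 − (1 − 0.865888)(1 − 0.994605) = 0.999276
Series (C1 and [0.999276]): 0.848742 × 0.999276 = 0.8481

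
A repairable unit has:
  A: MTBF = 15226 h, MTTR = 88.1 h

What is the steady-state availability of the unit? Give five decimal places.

A(A) = MTBF/(MTBF+MTTR) = 15226/(15226+88.1) = 0.99425

0.99425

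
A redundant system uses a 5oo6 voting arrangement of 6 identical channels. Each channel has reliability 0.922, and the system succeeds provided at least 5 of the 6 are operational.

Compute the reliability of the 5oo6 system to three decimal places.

R = Σ_{i=5}^{6} C(6,i) p^i (1−p)^{6−i} with p = 0.922
C(6,5)·0.922^5·0.078^1 = 0.31182
C(6,6)·0.922^6·0.078^0 = 0.61431
Sum = 0.926

0.926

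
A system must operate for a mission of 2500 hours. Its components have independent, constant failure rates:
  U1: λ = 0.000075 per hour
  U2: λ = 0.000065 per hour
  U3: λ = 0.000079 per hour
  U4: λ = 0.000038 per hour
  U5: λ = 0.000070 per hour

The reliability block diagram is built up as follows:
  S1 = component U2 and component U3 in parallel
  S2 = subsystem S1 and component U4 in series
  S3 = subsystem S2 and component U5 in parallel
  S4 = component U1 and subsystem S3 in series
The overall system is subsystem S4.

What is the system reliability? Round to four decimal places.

R(U1) = exp(−0.000075 × 2500) = 0.829029
R(U2) = exp(−0.000065 × 2500) = 0.850016
R(U3) = exp(−0.000079 × 2500) = 0.820780
R(U4) = exp(−0.000038 × 2500) = 0.909373
R(U5) = exp(−0.000070 × 2500) = 0.839457
Parallel (U2 and U3): 1 − (1 − 0.850016)(1 − 0.820780) = 0.973120
Series ([0.973120] and U4): 0.973120 × 0.909373 = 0.884929
Parallel ([0.884929] and U5): 1 − (1 − 0.884929)(1 − 0.839457) = 0.981526
Series (U1 and [0.981526]): 0.829029 × 0.981526 = 0.8137

0.8137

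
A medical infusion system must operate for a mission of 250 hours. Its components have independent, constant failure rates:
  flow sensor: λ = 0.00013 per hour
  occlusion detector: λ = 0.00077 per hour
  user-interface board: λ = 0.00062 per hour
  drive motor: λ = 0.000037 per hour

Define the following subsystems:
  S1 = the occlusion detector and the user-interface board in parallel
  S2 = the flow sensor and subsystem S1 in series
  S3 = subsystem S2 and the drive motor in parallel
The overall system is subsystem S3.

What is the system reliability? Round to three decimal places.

R(flow sensor) = exp(−0.00013 × 250) = 0.96802
R(occlusion detector) = exp(−0.00077 × 250) = 0.82489
R(user-interface board) = exp(−0.00062 × 250) = 0.85642
R(drive motor) = exp(−0.000037 × 250) = 0.99079
Parallel (occlusion detector and user-interface board): 1 − (1 − 0.82489)(1 − 0.85642) = 0.97486
Series (flow sensor and [0.97486]): 0.96802 × 0.97486 = 0.94368
Parallel ([0.94368] and drive motor): 1 − (1 − 0.94368)(1 − 0.99079) = 0.999

0.999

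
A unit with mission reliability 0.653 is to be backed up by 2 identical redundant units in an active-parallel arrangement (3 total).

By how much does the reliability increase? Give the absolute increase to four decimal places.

R_before = 0.653
R_after = 1 − (1 − 0.653)^3 = 0.9582
ΔR = 0.9582 − 0.653 = 0.3052

0.3052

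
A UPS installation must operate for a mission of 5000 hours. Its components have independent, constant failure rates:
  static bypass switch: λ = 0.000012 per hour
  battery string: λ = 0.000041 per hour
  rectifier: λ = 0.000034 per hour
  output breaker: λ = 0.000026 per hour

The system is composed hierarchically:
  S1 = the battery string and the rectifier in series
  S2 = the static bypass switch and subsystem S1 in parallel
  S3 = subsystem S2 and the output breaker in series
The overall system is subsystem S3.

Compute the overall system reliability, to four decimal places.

0.8621

R(static bypass switch) = exp(−0.000012 × 5000) = 0.941765
R(battery string) = exp(−0.000041 × 5000) = 0.814647
R(rectifier) = exp(−0.000034 × 5000) = 0.843665
R(output breaker) = exp(−0.000026 × 5000) = 0.878095
Series (battery string and rectifier): 0.814647 × 0.843665 = 0.687289
Parallel (static bypass switch and [0.687289]): 1 − (1 − 0.941765)(1 − 0.687289) = 0.981789
Series ([0.981789] and output breaker): 0.981789 × 0.878095 = 0.8621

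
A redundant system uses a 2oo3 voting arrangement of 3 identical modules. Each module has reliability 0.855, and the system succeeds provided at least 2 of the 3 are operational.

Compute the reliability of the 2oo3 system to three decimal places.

R = Σ_{i=2}^{3} C(3,i) p^i (1−p)^{3−i} with p = 0.855
C(3,2)·0.855^2·0.145^1 = 0.31800
C(3,3)·0.855^3·0.145^0 = 0.62503
Sum = 0.943

0.943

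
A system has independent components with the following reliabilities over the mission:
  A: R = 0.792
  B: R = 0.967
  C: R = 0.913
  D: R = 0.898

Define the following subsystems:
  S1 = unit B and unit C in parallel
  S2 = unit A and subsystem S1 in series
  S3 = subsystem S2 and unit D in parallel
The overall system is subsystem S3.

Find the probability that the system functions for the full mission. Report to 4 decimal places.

Parallel (B and C): 1 − (1 − 0.967000)(1 − 0.913000) = 0.997129
Series (A and [0.997129]): 0.792000 × 0.997129 = 0.789726
Parallel ([0.789726] and D): 1 − (1 − 0.789726)(1 − 0.898000) = 0.9786

0.9786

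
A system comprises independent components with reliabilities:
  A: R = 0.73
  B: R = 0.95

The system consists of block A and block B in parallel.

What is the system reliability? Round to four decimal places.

0.9865

Parallel (A and B): 1 − (1 − 0.730000)(1 − 0.950000) = 0.9865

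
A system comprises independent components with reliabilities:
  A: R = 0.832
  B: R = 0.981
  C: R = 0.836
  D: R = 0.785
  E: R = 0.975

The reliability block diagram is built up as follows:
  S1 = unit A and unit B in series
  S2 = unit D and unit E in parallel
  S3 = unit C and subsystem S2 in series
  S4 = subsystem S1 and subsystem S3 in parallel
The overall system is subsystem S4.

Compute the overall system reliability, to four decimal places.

Series (A and B): 0.832000 × 0.981000 = 0.816192
Parallel (D and E): 1 − (1 − 0.785000)(1 − 0.975000) = 0.994625
Series (C and [0.994625]): 0.836000 × 0.994625 = 0.831507
Parallel ([0.816192] and [0.831507]): 1 − (1 − 0.816192)(1 − 0.831507) = 0.9690

0.9690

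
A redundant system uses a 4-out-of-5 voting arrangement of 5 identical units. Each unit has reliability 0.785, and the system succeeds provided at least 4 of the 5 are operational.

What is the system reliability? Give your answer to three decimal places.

R = Σ_{i=4}^{5} C(5,i) p^i (1−p)^{5−i} with p = 0.785
C(5,4)·0.785^4·0.215^1 = 0.40821
C(5,5)·0.785^5·0.215^0 = 0.29809
Sum = 0.706

0.706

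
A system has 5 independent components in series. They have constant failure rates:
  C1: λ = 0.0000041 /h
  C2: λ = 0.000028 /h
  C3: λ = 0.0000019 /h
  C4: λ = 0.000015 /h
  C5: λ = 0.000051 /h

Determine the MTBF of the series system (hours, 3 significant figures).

10000

Series of exponential components: λ_sys = Σ λ_i
λ_sys = 0.0000041 + 0.000028 + 0.0000019 + 0.000015 + 0.000051 = 1.0000e-04 /h
MTBF = 1 / λ_sys = 10000 h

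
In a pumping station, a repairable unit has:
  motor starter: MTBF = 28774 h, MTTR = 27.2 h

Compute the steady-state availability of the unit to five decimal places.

0.99906

A(motor starter) = MTBF/(MTBF+MTTR) = 28774/(28774+27.2) = 0.99906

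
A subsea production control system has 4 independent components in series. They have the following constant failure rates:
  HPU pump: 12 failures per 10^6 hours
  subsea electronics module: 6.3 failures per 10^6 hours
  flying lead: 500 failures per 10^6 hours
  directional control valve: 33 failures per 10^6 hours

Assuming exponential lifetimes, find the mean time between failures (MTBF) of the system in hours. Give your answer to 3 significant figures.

Series of exponential components: λ_sys = Σ λ_i
λ_sys = 0.000012 + 0.0000063 + 0.00050 + 0.000033 = 5.5130e-04 /h
MTBF = 1 / λ_sys = 1810 h

1810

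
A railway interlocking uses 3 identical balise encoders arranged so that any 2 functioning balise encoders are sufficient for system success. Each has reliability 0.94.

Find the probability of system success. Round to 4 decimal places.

R = Σ_{i=2}^{3} C(3,i) p^i (1−p)^{3−i} with p = 0.94
C(3,2)·0.94^2·0.06^1 = 0.159048
C(3,3)·0.94^3·0.06^0 = 0.830584
Sum = 0.9896

0.9896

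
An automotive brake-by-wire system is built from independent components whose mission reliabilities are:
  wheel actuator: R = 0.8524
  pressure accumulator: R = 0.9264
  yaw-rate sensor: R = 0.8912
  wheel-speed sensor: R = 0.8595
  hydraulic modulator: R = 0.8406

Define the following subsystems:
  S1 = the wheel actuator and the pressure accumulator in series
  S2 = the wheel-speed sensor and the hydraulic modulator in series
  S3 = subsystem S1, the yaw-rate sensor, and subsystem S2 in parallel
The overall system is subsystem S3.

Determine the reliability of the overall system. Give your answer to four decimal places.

Series (wheel actuator and pressure accumulator): 0.852400 × 0.926400 = 0.789663
Series (wheel-speed sensor and hydraulic modulator): 0.859500 × 0.840600 = 0.722496
Parallel ([0.789663], yaw-rate sensor, and [0.722496]): 1 − (1 − 0.789663)(1 − 0.891200)(1 − 0.722496) = 0.9936

0.9936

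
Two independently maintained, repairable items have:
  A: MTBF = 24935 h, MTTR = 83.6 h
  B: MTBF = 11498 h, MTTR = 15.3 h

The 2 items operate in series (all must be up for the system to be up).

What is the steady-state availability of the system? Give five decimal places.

0.99533

A(A) = MTBF/(MTBF+MTTR) = 24935/(24935+83.6) = 0.996658
A(B) = MTBF/(MTBF+MTTR) = 11498/(11498+15.3) = 0.998671
Series availability: 0.996658 × 0.998671 = 0.99533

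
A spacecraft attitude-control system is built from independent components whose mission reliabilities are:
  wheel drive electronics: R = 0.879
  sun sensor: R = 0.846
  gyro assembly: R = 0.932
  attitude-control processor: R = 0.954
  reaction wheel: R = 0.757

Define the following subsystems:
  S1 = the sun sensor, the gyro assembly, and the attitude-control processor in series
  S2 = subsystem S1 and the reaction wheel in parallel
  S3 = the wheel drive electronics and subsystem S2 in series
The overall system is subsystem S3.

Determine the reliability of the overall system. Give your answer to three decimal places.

Series (sun sensor, gyro assembly, and attitude-control processor): 0.84600 × 0.93200 × 0.95400 = 0.75220
Parallel ([0.75220] and reaction wheel): 1 − (1 − 0.75220)(1 − 0.75700) = 0.93978
Series (wheel drive electronics and [0.93978]): 0.87900 × 0.93978 = 0.826

0.826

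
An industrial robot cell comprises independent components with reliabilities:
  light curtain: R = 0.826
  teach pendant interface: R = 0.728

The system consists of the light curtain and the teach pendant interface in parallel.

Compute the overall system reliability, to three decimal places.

0.953

Parallel (light curtain and teach pendant interface): 1 − (1 − 0.82600)(1 − 0.72800) = 0.953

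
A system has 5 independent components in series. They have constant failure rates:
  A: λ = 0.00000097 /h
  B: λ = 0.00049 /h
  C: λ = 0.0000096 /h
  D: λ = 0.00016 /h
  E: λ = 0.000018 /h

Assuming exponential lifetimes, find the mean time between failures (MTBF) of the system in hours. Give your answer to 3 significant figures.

Series of exponential components: λ_sys = Σ λ_i
λ_sys = 0.00000097 + 0.00049 + 0.0000096 + 0.00016 + 0.000018 = 6.7857e-04 /h
MTBF = 1 / λ_sys = 1470 h

1470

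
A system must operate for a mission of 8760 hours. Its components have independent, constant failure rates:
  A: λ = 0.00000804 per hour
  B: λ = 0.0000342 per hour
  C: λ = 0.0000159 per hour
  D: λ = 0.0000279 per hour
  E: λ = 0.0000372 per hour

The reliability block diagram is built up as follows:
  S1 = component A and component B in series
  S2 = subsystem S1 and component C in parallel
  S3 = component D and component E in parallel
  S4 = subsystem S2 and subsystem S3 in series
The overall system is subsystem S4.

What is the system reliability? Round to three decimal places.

0.902

R(A) = exp(−0.00000804 × 8760) = 0.93199
R(B) = exp(−0.0000342 × 8760) = 0.74112
R(C) = exp(−0.0000159 × 8760) = 0.86998
R(D) = exp(−0.0000279 × 8760) = 0.78317
R(E) = exp(−0.0000372 × 8760) = 0.72190
Series (A and B): 0.93199 × 0.74112 = 0.69072
Parallel ([0.69072] and C): 1 − (1 − 0.69072)(1 − 0.86998) = 0.95979
Parallel (D and E): 1 − (1 − 0.78317)(1 − 0.72190) = 0.93970
Series ([0.95979] and [0.93970]): 0.95979 × 0.93970 = 0.902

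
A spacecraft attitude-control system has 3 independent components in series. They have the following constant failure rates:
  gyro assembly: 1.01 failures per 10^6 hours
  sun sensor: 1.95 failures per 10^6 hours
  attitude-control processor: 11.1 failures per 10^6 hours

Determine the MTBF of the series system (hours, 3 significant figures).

Series of exponential components: λ_sys = Σ λ_i
λ_sys = 0.00000101 + 0.00000195 + 0.0000111 = 1.4060e-05 /h
MTBF = 1 / λ_sys = 71100 h

71100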